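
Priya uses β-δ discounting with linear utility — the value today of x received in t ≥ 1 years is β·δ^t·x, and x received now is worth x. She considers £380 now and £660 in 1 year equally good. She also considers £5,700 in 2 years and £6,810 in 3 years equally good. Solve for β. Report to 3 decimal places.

β ≈ 0.688

Both payoffs in the second observation are in the future, so β drops out: δ^2·5700 = δ^3·6810 ⇒ δ = 5700/6810 = 0.83700.
Substituting δ into 380 = β·δ·660: β = 380/(552.423) ≈ 0.688.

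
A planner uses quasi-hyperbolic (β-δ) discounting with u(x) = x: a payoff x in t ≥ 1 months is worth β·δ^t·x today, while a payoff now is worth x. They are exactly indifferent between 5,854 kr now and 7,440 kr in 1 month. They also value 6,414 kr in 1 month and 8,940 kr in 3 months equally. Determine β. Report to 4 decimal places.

β ≈ 0.9289

Both payoffs in the second observation are in the future, so β drops out: δ^1·6414 = δ^3·8940 ⇒ δ^2 = 6414/8940 = 0.71745, so δ = 0.84702.
The first indifference: 5854 = β·δ·7440, so β = 5854/(δ·7440) = 5854/(0.84702·7440) ≈ 0.9289.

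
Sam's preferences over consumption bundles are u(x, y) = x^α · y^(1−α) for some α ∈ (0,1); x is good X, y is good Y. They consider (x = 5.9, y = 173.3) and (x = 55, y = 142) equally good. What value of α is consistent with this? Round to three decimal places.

α ≈ 0.082

Set the two utilities equal: 5.9^α·173.3^(1−α) = 55^α·142^(1−α).
Taking logs: α·ln 5.9 + (1−α)·ln 173.3 = α·ln 55 + (1−α)·ln 142, i.e. α·-2.232381 = (1−α)·-0.199197.
So α/(1−α) = (-0.199197)/(-2.232381) = 0.089231, and α = 0.089231/1.089231 ≈ 0.082.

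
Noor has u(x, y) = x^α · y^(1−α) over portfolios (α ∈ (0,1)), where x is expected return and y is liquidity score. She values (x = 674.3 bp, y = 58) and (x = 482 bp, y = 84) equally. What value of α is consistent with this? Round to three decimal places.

α ≈ 0.525

The Cobb–Douglas utilities coincide, so 674.3^α·58^(1−α) = 482^α·84^(1−α).
(674.3/482)^α = (84/58)^(1−α); take logs: α·ln(674.3/482) = (1−α)·ln(84/58), i.e. α·0.335731 = (1−α)·0.370374.
So α/(1−α) = (0.370374)/(0.335731) = 1.103187, and α = 1.103187/2.103187 ≈ 0.525.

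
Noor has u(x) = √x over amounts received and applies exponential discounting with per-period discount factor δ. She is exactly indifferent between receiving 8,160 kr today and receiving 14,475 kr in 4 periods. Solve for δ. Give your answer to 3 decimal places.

δ ≈ 0.931

The payoff in 4 periods is discounted by δ^4, so u(8160) = δ^4·u(14475) and δ^4 = u(8160)/u(14475).
With u(x) = √x: δ^4 = √8160/√14475 = √(8160/14475) = 0.75082.
Taking the 4th root: δ = 0.75082^(1/4) ≈ 0.931.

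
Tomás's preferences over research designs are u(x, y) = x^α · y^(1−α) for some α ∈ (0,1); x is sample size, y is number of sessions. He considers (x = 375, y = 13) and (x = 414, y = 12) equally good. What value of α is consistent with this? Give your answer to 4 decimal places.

α ≈ 0.4472

Set the two utilities equal: 375^α·13^(1−α) = 414^α·12^(1−α).
Taking logs: α·ln 375 + (1−α)·ln 13 = α·ln 414 + (1−α)·ln 12, i.e. α·-0.0989399 = (1−α)·-0.0800427.
So α/(1−α) = (-0.0800427)/(-0.0989399) = 0.8090032, and α = 0.8090032/1.8090032 ≈ 0.4472.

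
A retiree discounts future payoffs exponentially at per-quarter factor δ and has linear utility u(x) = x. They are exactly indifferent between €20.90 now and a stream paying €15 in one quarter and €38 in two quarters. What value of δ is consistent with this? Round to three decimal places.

The stream is worth 15δ + 38δ² today, so 15δ + 38δ² = 20.90.
Rearranged: 38δ² + 15δ − 20.90 = 0.
δ = (−15 + √(15² + 4·38·20.90)) / (2·38) = (−15 + √3401.80) / 76 ≈ 0.570.

δ ≈ 0.570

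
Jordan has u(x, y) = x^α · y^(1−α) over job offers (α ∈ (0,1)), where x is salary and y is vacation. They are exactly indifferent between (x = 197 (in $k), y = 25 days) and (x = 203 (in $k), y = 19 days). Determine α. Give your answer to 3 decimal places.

Indifference: 197^α · 25^(1−α) = 203^α · 19^(1−α).
Taking logs: α·ln 197 + (1−α)·ln 25 = α·ln 203 + (1−α)·ln 19, i.e. α·-0.030002 = (1−α)·-0.274437.
Thus α·(-0.304439) = -0.274437, so α = -0.274437/-0.304439 ≈ 0.901.

α ≈ 0.901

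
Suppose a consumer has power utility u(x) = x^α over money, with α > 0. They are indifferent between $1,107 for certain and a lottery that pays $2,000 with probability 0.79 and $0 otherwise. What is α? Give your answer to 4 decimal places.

The lottery's expected utility is 0.79·u(2000) + 0.21·u(0) = 0.79·2000^α (since u(0) = 0 for α > 0).
Setting u(1107) equal to that: 1107^α = 0.79·2000^α ⇒ (1107/2000)^α = 0.79.
α = ln(0.79) / ln(1107/2000) = -0.2357223/-0.5914935 ≈ 0.3985.

α ≈ 0.3985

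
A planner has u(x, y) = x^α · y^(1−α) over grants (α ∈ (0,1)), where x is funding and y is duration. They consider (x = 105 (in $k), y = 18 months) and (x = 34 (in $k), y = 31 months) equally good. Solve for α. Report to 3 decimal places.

α ≈ 0.325

Set the two utilities equal: 105^α·18^(1−α) = 34^α·31^(1−α).
Rearrange to (105/34)^α = (31/18)^(1−α) and take logs: α·1.127600 = (1−α)·0.543615.
So α/(1−α) = (0.543615)/(1.127600) = 0.482099, and α = 0.482099/1.482099 ≈ 0.325.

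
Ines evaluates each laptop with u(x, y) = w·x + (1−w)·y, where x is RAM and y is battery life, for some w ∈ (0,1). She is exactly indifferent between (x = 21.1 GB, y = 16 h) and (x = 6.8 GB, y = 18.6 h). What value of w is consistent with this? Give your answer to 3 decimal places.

Equating utilities: w·21.1 + (1−w)·16 = w·6.8 + (1−w)·18.6.
Collecting terms: w·14.3 = (1−w)·2.6.
The marginal rate of substitution is 2.6/14.3, so w = 2.6/(14.3+2.6) = 0.154.

w = 0.154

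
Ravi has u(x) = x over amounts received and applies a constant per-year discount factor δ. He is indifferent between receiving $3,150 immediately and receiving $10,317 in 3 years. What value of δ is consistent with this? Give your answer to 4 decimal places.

The payoff in 3 years is discounted by δ^3, so u(3150) = δ^3·u(10317) and δ^3 = u(3150)/u(10317).
With u(x) = x: δ^3 = 3150/10317 = 0.30532.
So δ = 0.30532^(1/3) ≈ 0.6734.

δ ≈ 0.6734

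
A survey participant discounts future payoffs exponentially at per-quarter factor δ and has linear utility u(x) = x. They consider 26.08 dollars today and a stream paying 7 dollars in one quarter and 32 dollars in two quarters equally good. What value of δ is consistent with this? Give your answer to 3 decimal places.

δ ≈ 0.800

Present value of the stream is 7·δ + 32·δ². Indifference gives 7δ + 32δ² = 26.08.
That is, 32δ² + 7δ − 26.08 = 0, a quadratic in δ.
The positive root is δ = [−7 + √(7² + 4·32·26.08)] / (2·32) = (−7 + 58.200)/64 ≈ 0.800.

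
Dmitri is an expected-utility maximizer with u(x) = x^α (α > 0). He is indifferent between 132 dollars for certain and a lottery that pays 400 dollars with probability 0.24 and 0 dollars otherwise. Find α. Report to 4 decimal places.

α ≈ 1.2872

EU(lottery) = 0.24·400^α + 0.76·0 = 0.24·400^α.
Equating: 132^α = 0.24·400^α, i.e. 0.3300^α = 0.24.
Taking logs: α·ln(132/400) = ln(0.24), so α = -1.4271164 / -1.1086626 ≈ 1.2872.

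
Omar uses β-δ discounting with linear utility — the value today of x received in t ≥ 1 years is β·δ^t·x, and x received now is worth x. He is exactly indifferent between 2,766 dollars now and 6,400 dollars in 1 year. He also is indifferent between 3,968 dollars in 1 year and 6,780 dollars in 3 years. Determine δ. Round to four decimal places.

δ ≈ 0.7650

From the later pair, β·δ^1·3968 = β·δ^3·6780; dividing through, δ^2 = 3968/6780 = 0.58525, so δ = 0.76502.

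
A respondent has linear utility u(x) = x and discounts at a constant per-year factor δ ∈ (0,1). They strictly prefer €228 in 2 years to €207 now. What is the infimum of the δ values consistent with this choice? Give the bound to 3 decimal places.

δ > 0.953

The preference means 207 < δ^2·228.
Dividing by 228: δ^2 > 0.90789. Both sides are positive, so the square root keeps the direction.
δ > (207/228)^(1/2) ≈ 0.953.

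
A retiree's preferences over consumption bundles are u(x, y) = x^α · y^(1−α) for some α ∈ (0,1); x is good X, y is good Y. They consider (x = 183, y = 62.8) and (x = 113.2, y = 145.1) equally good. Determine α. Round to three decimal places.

Set the two utilities equal: 183^α·62.8^(1−α) = 113.2^α·145.1^(1−α).
Taking logs: α·ln 183 + (1−α)·ln 62.8 = α·ln 113.2 + (1−α)·ln 145.1, i.e. α·0.480330 = (1−α)·0.837468.
So α/(1−α) = (0.837468)/(0.480330) = 1.743526, and α = 1.743526/2.743526 ≈ 0.636.

α ≈ 0.636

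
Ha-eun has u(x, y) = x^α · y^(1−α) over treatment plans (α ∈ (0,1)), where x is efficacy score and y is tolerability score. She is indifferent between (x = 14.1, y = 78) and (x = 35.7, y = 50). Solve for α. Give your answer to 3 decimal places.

Set the two utilities equal: 14.1^α·78^(1−α) = 35.7^α·50^(1−α).
(14.1/35.7)^α = (50/78)^(1−α); take logs: α·ln(14.1/35.7) = (1−α)·ln(50/78), i.e. α·-0.928976 = (1−α)·-0.444686.
Thus α·(-1.373662) = -0.444686, so α = -0.444686/-1.373662 ≈ 0.324.

α ≈ 0.324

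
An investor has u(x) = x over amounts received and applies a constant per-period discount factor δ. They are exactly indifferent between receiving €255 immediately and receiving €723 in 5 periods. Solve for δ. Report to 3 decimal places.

δ ≈ 0.812

Indifference means u(255) = δ^5 · u(723), so δ^5 = u(255)/u(723).
With u(x) = x: δ^5 = 255/723 = 0.35270.
So δ = 0.35270^(1/5) ≈ 0.812.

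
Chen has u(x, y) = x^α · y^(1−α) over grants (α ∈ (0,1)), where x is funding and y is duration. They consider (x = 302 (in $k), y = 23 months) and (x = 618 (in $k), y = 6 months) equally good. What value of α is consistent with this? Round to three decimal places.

Set the two utilities equal: 302^α·23^(1−α) = 618^α·6^(1−α).
(302/618)^α = (6/23)^(1−α); take logs: α·ln(302/618) = (1−α)·ln(6/23), i.e. α·-0.716061 = (1−α)·-1.343735.
Thus α·(-2.059796) = -1.343735, so α = -1.343735/-2.059796 ≈ 0.652.

α ≈ 0.652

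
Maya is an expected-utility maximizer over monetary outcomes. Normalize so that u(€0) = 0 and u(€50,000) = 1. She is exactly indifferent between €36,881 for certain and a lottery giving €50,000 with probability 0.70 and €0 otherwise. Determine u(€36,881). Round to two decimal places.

By the standard-gamble method, u(€36,881) is just the indifference probability on the best outcome: 0.70.

0.70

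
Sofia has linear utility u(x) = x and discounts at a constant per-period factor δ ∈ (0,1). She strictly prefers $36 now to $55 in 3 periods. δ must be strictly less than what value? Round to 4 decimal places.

δ < 0.8683

Comparing present values: 36 > δ^3·55.
Hence δ^3 < 36/55 = 0.65455, and x ↦ x^(1/3) is increasing on (0,∞).
δ < (36/55)^(1/3) ≈ 0.8683.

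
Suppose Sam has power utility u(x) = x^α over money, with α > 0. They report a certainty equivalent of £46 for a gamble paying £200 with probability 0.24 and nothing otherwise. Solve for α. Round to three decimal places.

The lottery's expected utility is 0.24·u(200) + 0.76·u(0) = 0.24·200^α (since u(0) = 0 for α > 0).
Indifference: 46^α = 0.24·200^α, so (46/200)^α = 0.24.
Taking logs: α·ln(46/200) = ln(0.24), so α = -1.427116 / -1.469676 ≈ 0.971.

α ≈ 0.971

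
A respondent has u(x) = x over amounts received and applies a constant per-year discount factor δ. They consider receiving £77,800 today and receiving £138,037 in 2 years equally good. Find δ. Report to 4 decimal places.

δ ≈ 0.7507

The payoff in 2 years is discounted by δ^2, so u(77800) = δ^2·u(138037) and δ^2 = u(77800)/u(138037).
With u(x) = x: δ^2 = 77800/138037 = 0.56362.
Taking the square root: δ = 0.56362^(1/2) ≈ 0.7507.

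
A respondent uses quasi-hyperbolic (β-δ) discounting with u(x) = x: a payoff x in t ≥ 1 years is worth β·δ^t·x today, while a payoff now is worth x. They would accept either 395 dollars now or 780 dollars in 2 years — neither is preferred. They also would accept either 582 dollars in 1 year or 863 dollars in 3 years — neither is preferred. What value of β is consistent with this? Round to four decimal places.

β ≈ 0.7509

Both payoffs in the second observation are in the future, so β drops out: δ^1·582 = δ^3·863 ⇒ δ^2 = 582/863 = 0.67439, so δ = 0.82121.
The first indifference: 395 = β·δ^2·780, so β = 395/(δ^2·780) = 395/(0.67439·780) ≈ 0.7509.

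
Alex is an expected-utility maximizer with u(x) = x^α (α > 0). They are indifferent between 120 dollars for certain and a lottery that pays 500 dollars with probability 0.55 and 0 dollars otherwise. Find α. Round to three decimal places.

α ≈ 0.419

Since u(0) = 0, the lottery's EU is 0.55·500^α.
Equating: 120^α = 0.55·500^α, i.e. 0.2400^α = 0.55.
Take logs: α = ln 0.55 / ln(120/500) ≈ 0.41891.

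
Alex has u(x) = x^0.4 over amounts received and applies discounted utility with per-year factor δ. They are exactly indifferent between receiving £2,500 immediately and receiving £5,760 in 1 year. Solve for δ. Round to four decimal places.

The payoff in 1 year is discounted by δ, so u(2500) = δ·u(5760) and δ = u(2500)/u(5760).
Since u(x) = x^0.4, δ = (2500/5760)^0.4 = 0.43403^0.4 = 0.71615.

δ ≈ 0.7162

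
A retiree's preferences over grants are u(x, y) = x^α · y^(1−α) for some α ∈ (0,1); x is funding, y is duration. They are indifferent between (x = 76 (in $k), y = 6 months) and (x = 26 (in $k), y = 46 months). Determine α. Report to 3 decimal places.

α ≈ 0.655

Indifference: 76^α · 6^(1−α) = 26^α · 46^(1−α).
Rearrange to (76/26)^α = (46/6)^(1−α) and take logs: α·1.072637 = (1−α)·2.036882.
With A = 1.072637 and B = 2.036882: α·A = (1−α)·B, so α = B/(A+B) = 2.036882/3.109519 ≈ 0.655.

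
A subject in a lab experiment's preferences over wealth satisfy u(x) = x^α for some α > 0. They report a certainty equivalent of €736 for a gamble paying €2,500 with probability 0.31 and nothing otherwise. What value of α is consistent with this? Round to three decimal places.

The lottery's expected utility is 0.31·u(2500) + 0.69·u(0) = 0.31·2500^α (since u(0) = 0 for α > 0).
Setting u(736) equal to that: 736^α = 0.31·2500^α ⇒ (736/2500)^α = 0.31.
α = ln(0.31) / ln(736/2500) = -1.171183/-1.222816 ≈ 0.958.

α ≈ 0.958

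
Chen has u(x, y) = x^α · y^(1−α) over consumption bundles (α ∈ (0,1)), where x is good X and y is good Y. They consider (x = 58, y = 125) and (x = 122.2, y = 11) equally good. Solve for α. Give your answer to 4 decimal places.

α ≈ 0.7653

Set the two utilities equal: 58^α·125^(1−α) = 122.2^α·11^(1−α).
Rearrange to (58/122.2)^α = (11/125)^(1−α) and take logs: α·-0.7452160 = (1−α)·-2.4304185.
With A = -0.7452160 and B = -2.4304185: α·A = (1−α)·B, so α = B/(A+B) = -2.4304185/-3.1756345 ≈ 0.7653.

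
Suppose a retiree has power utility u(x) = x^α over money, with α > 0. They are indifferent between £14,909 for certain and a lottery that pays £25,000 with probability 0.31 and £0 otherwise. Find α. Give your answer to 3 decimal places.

Since u(0) = 0, the lottery's EU is 0.31·25000^α.
Equating: 14909^α = 0.31·25000^α, i.e. 0.5964^α = 0.31.
Take logs: α = ln 0.31 / ln(14909/25000) ≈ 2.26574.

α ≈ 2.266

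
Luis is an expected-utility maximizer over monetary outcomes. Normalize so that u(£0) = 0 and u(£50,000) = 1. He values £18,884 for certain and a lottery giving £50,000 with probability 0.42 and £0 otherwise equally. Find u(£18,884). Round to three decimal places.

The indifference gives u(£18,884) = 0.42·u(£50,000) + 0.58·u(£0) = 0.42·1 + 0.58·0 = 0.42.

0.420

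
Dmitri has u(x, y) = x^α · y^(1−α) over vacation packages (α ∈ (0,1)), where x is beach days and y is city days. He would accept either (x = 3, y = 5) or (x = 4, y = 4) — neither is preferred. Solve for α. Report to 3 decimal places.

Set the two utilities equal: 3^α·5^(1−α) = 4^α·4^(1−α).
(3/4)^α = (4/5)^(1−α); take logs: α·ln(3/4) = (1−α)·ln(4/5), i.e. α·-0.287682 = (1−α)·-0.223144.
So α/(1−α) = (-0.223144)/(-0.287682) = 0.775662, and α = 0.775662/1.775662 ≈ 0.437.

α ≈ 0.437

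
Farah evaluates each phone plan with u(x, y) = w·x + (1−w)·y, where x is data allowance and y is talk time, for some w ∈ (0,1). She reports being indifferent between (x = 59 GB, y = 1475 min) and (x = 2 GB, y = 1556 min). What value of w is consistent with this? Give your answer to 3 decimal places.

w = 0.587

u(59,1475) = u(2,1556) means w·59 + (1−w)·1475 = w·2 + (1−w)·1556.
Collecting terms: w·57 = (1−w)·81.
So w/(1−w) = 81/57 = 1.4211, giving w = 81/(57+81) = 0.587.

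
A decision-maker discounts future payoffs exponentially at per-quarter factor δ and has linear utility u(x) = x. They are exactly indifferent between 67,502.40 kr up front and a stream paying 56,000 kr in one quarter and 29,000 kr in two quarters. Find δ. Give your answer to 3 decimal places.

Present value of the stream is 56000·δ + 29000·δ². Indifference gives 56000δ + 29000δ² = 67502.40.
So 29000δ² + 56000δ − 67502.40 = 0.
The positive root is δ = [−56000 + √(56000² + 4·29000·67502.40)] / (2·29000) = (−56000 + 104720.000)/58000 ≈ 0.840.

δ ≈ 0.840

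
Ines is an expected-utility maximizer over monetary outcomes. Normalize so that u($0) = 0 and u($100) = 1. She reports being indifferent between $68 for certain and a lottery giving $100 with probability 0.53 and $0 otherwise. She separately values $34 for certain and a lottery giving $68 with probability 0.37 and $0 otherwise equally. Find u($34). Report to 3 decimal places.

From the first indifference, u($68) = 0.53·u($100) + 0.47·u($0) = 0.53·1 + 0.47·0 = 0.53.
Chaining: u($34) = 0.37·0.53 + 0.63·0.00 = 0.1961.

0.196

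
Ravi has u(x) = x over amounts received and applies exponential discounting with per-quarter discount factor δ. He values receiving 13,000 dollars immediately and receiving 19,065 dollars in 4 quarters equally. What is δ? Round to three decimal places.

Equating discounted utilities: u(13000) = δ^4·u(19065) ⇒ δ^4 = u(13000)/u(19065).
With u(x) = x: δ^4 = 13000/19065 = 0.68188.
Hence δ = (0.68188)^(1/4) = 0.90871.

δ ≈ 0.909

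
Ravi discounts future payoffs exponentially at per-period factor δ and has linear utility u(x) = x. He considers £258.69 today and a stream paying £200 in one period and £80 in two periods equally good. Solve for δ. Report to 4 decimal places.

δ ≈ 0.9400

Equating present values: 258.69 = 200δ + 80δ².
Rearranged: 80δ² + 200δ − 258.69 = 0.
By the quadratic formula (taking the positive root), δ = (−200 + √122780.80) / 160 ≈ 0.9400.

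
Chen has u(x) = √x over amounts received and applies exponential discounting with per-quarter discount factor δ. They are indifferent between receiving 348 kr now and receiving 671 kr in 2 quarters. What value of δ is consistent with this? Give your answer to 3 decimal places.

δ ≈ 0.849

Indifference means u(348) = δ^2 · u(671), so δ^2 = u(348)/u(671).
With u(x) = √x: δ^2 = √348/√671 = √(348/671) = 0.72016.
So δ = 0.72016^(1/2) ≈ 0.849.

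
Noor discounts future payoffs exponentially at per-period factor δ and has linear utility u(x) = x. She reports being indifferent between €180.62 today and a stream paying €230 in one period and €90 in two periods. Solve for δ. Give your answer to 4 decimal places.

δ ≈ 0.6300

The stream is worth 230δ + 90δ² today, so 230δ + 90δ² = 180.62.
Rearranged: 90δ² + 230δ − 180.62 = 0.
By the quadratic formula (taking the positive root), δ = (−230 + √117923.20) / 180 ≈ 0.6300.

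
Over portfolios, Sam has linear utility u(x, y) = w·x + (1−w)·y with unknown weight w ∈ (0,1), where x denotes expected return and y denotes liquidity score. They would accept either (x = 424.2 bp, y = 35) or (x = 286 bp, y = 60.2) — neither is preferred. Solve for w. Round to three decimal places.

w = 0.154

Indifference: w·424.2 + (1−w)·35 = w·286 + (1−w)·60.2.
w·(424.2−286) = (1−w)·(60.2−35), i.e. w·138.2 = (1−w)·25.2.
The marginal rate of substitution is 25.2/138.2, so w = 25.2/(138.2+25.2) = 0.154.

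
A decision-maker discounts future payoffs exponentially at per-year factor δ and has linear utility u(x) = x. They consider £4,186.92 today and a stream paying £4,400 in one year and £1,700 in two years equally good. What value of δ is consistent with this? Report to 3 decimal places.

Present value of the stream is 4400·δ + 1700·δ². Indifference gives 4400δ + 1700δ² = 4186.92.
Rearranged: 1700δ² + 4400δ − 4186.92 = 0.
By the quadratic formula (taking the positive root), δ = (−4400 + √47831056.00) / 3400 ≈ 0.740.

δ ≈ 0.740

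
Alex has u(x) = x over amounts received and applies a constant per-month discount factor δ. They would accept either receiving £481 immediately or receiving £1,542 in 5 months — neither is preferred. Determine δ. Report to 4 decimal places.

The payoff in 5 months is discounted by δ^5, so u(481) = δ^5·u(1542) and δ^5 = u(481)/u(1542).
With u(x) = x: δ^5 = 481/1542 = 0.31193.
Taking the 5th root: δ = 0.31193^(1/5) ≈ 0.7922.

δ ≈ 0.7922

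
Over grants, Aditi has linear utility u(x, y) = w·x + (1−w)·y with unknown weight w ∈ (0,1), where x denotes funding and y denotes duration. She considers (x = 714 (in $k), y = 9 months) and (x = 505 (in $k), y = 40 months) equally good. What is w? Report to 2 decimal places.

Equating utilities: w·714 + (1−w)·9 = w·505 + (1−w)·40.
Collecting terms: w·209 = (1−w)·31.
So w/(1−w) = 31/209 = 0.1483, giving w = 31/(209+31) = 0.13.

w = 0.13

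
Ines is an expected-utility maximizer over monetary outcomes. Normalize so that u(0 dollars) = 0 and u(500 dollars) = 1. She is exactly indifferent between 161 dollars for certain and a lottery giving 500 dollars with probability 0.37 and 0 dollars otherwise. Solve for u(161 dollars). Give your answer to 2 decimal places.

By the standard-gamble method, u(161 dollars) is just the indifference probability on the best outcome: 0.37.

0.37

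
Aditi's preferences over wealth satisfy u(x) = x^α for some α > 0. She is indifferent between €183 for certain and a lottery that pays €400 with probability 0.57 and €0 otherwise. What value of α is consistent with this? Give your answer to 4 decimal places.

α ≈ 0.7188

EU(lottery) = 0.57·400^α + 0.43·0 = 0.57·400^α.
Setting u(183) equal to that: 183^α = 0.57·400^α ⇒ (183/400)^α = 0.57.
Take logs: α = ln 0.57 / ln(183/400) ≈ 0.718842.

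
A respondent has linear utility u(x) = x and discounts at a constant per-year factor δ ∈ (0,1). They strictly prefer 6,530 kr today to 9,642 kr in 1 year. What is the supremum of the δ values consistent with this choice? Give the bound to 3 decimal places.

The preference means 6530 > δ·9642.
So δ < 6530/9642 = 0.67725.

δ < 0.677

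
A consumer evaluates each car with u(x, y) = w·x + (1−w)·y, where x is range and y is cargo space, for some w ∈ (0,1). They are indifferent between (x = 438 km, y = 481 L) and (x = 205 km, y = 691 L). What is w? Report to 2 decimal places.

Indifference: w·438 + (1−w)·481 = w·205 + (1−w)·691.
w·(438−205) = (1−w)·(691−481), i.e. w·233 = (1−w)·210.
The marginal rate of substitution is 210/233, so w = 210/(233+210) = 0.47.

w = 0.47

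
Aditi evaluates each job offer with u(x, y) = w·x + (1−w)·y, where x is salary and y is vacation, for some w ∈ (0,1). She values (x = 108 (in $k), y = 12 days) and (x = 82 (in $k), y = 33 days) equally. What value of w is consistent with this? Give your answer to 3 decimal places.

w = 0.447

u(108,12) = u(82,33) means w·108 + (1−w)·12 = w·82 + (1−w)·33.
w·(108−82) = (1−w)·(33−12), i.e. w·26 = (1−w)·21.
So w/(1−w) = 21/26 = 0.8077, giving w = 21/(26+21) = 0.447.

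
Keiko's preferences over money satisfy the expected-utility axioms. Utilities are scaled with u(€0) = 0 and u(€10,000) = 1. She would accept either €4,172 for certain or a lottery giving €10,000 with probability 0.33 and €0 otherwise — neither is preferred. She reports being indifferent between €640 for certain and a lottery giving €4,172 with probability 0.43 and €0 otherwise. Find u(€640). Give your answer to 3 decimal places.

From the first indifference, u(€4,172) = 0.33·u(€10,000) + 0.67·u(€0) = 0.33·1 + 0.67·0 = 0.33.
The second indifference gives u(€640) = 0.43·u(€4,172) + 0.57·u(€0) = 0.43·0.33 + 0.57·0.00 = 0.1419.

0.142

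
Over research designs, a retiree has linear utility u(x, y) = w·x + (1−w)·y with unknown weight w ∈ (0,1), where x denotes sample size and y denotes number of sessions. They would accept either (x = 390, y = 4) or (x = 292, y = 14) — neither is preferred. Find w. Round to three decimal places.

w = 0.093

u(390,4) = u(292,14) means w·390 + (1−w)·4 = w·292 + (1−w)·14.
w·(390−292) = (1−w)·(14−4), i.e. w·98 = (1−w)·10.
The marginal rate of substitution is 10/98, so w = 10/(98+10) = 0.093.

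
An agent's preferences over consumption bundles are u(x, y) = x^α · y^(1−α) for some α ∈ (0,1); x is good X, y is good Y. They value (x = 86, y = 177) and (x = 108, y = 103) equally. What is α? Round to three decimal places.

The Cobb–Douglas utilities coincide, so 86^α·177^(1−α) = 108^α·103^(1−α).
Taking logs: α·ln 86 + (1−α)·ln 177 = α·ln 108 + (1−α)·ln 103, i.e. α·-0.227784 = (1−α)·-0.541421.
Thus α·(-0.769205) = -0.541421, so α = -0.541421/-0.769205 ≈ 0.704.

α ≈ 0.704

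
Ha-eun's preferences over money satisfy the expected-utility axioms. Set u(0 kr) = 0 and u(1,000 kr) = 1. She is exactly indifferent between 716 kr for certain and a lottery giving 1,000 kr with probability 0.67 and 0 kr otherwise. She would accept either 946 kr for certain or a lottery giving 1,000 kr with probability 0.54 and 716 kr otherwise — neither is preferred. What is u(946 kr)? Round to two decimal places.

0.85

First, u(716 kr) = 0.67·u(1,000 kr) + 0.33·u(0 kr) = 0.67.
Chaining: u(946 kr) = 0.54·1.00 + 0.46·0.67 = 0.8482.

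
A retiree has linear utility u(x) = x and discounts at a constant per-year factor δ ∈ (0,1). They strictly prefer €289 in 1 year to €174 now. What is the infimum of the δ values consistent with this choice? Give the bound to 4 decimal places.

δ > 0.6021

Under u(x) = x this choice says 174 < δ·289.
Dividing through by 289 gives δ > 0.60208.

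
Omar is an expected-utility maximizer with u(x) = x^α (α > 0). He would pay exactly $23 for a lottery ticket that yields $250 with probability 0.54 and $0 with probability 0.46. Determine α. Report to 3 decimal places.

EU(lottery) = 0.54·250^α + 0.46·0 = 0.54·250^α.
Indifference: 23^α = 0.54·250^α, so (23/250)^α = 0.54.
α = ln(0.54) / ln(23/250) = -0.616186/-2.385967 ≈ 0.258.

α ≈ 0.258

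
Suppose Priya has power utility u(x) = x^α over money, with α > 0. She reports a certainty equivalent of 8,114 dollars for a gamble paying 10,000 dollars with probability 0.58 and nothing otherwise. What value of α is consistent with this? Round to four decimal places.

α ≈ 2.6064

The lottery's expected utility is 0.58·u(10000) + 0.42·u(0) = 0.58·10000^α (since u(0) = 0 for α > 0).
Equating: 8114^α = 0.58·10000^α, i.e. 0.8114^α = 0.58.
Taking logs: α·ln(8114/10000) = ln(0.58), so α = -0.5447272 / -0.2089941 ≈ 2.6064.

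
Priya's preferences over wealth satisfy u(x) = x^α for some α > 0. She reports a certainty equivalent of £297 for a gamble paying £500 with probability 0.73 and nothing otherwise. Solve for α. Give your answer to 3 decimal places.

Since u(0) = 0, the lottery's EU is 0.73·500^α.
Indifference: 297^α = 0.73·500^α, so (297/500)^α = 0.73.
α = ln(0.73) / ln(297/500) = -0.314711/-0.520876 ≈ 0.604.

α ≈ 0.604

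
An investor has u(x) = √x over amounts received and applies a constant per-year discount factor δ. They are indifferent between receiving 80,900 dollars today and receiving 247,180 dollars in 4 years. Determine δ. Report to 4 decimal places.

δ ≈ 0.8697

Indifference means u(80900) = δ^4 · u(247180), so δ^4 = u(80900)/u(247180).
Since u(x) = √x, δ^4 = √(80900/247180) = 0.57209.
So δ = 0.57209^(1/4) ≈ 0.8697.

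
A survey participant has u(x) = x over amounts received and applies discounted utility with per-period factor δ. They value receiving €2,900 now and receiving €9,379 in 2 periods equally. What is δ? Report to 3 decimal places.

δ ≈ 0.556

Equating discounted utilities: u(2900) = δ^2·u(9379) ⇒ δ^2 = u(2900)/u(9379).
With u(x) = x: δ^2 = 2900/9379 = 0.30920.
Hence δ = (0.30920)^(1/2) = 0.55606.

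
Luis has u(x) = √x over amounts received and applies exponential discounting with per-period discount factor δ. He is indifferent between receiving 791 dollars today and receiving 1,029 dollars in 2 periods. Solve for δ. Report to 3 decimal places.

δ ≈ 0.936

Indifference means u(791) = δ^2 · u(1029), so δ^2 = u(791)/u(1029).
With u(x) = √x: δ^2 = √791/√1029 = √(791/1029) = 0.87676.
Hence δ = (0.87676)^(1/2) = 0.93635.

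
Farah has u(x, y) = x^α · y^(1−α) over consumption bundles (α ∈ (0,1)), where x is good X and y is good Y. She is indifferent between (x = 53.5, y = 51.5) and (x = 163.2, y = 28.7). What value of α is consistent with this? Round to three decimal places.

Indifference: 53.5^α · 51.5^(1−α) = 163.2^α · 28.7^(1−α).
Taking logs: α·ln 53.5 + (1−α)·ln 51.5 = α·ln 163.2 + (1−α)·ln 28.7, i.e. α·-1.115295 = (1−α)·-0.584685.
So α/(1−α) = (-0.584685)/(-1.115295) = 0.524242, and α = 0.524242/1.524242 ≈ 0.344.

α ≈ 0.344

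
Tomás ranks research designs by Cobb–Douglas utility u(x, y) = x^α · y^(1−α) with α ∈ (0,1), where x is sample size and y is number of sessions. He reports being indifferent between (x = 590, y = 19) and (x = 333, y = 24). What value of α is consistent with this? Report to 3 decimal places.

α ≈ 0.290

Set the two utilities equal: 590^α·19^(1−α) = 333^α·24^(1−α).
Taking logs: α·ln 590 + (1−α)·ln 19 = α·ln 333 + (1−α)·ln 24, i.e. α·0.571980 = (1−α)·0.233615.
So α/(1−α) = (0.233615)/(0.571980) = 0.408432, and α = 0.408432/1.408432 ≈ 0.290.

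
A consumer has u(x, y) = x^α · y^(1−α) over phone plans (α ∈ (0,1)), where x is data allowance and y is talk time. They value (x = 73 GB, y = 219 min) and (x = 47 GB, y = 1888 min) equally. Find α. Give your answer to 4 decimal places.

α ≈ 0.8303

The Cobb–Douglas utilities coincide, so 73^α·219^(1−α) = 47^α·1888^(1−α).
Taking logs: α·ln 73 + (1−α)·ln 219 = α·ln 47 + (1−α)·ln 1888, i.e. α·0.4403118 = (1−α)·2.1542016.
Thus α·(2.5945134) = 2.1542016, so α = 2.1542016/2.5945134 ≈ 0.8303.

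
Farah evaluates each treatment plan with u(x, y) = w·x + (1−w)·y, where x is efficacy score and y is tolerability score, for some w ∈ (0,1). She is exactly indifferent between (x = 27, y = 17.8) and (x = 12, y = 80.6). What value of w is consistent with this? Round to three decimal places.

Equating utilities: w·27 + (1−w)·17.8 = w·12 + (1−w)·80.6.
Collecting terms: w·15 = (1−w)·62.8.
Hence w = 62.8/(15+62.8) = 62.8/77.8 = 0.807.

w = 0.807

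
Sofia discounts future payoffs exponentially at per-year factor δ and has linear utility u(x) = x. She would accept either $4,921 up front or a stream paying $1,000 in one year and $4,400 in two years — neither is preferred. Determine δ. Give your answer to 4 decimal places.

Equating present values: 4921 = 1000δ + 4400δ².
So 4400δ² + 1000δ − 4921 = 0.
δ = (−1000 + √(1000² + 4·4400·4921)) / (2·4400) = (−1000 + √87609600.00) / 8800 ≈ 0.9500.

δ ≈ 0.9500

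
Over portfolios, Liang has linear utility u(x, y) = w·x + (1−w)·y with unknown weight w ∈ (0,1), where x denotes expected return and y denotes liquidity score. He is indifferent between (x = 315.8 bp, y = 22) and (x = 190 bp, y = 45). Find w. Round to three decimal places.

u(315.8,22) = u(190,45) means w·315.8 + (1−w)·22 = w·190 + (1−w)·45.
Rearranging, 125.8·w − 23·(1−w) = 0.
So w/(1−w) = 23/125.8 = 0.1828, giving w = 23/(125.8+23) = 0.155.

w = 0.155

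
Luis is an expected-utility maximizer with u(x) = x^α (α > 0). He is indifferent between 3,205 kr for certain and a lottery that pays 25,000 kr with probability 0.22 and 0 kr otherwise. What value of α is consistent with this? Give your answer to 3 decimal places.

The lottery's expected utility is 0.22·u(25000) + 0.78·u(0) = 0.22·25000^α (since u(0) = 0 for α > 0).
Equating: 3205^α = 0.22·25000^α, i.e. 0.1282^α = 0.22.
α = ln(0.22) / ln(3205/25000) = -1.514128/-2.054164 ≈ 0.737.

α ≈ 0.737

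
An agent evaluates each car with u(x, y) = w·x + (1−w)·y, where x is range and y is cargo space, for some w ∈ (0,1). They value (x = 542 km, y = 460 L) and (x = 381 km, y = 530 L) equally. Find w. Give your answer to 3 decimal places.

w = 0.303

Indifference: w·542 + (1−w)·460 = w·381 + (1−w)·530.
w·(542−381) = (1−w)·(530−460), i.e. w·161 = (1−w)·70.
The marginal rate of substitution is 70/161, so w = 70/(161+70) = 0.303.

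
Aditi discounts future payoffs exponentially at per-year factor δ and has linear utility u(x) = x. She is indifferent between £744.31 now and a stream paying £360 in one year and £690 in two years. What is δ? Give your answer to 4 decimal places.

δ ≈ 0.8100

Present value of the stream is 360·δ + 690·δ². Indifference gives 360δ + 690δ² = 744.31.
So 690δ² + 360δ − 744.31 = 0.
The positive root is δ = [−360 + √(360² + 4·690·744.31)] / (2·690) = (−360 + 1477.801)/1380 ≈ 0.8100.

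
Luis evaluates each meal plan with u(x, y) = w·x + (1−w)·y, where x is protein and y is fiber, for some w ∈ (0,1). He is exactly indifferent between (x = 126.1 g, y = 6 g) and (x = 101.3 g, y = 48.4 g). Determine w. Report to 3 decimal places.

w = 0.631

Indifference: w·126.1 + (1−w)·6 = w·101.3 + (1−w)·48.4.
Rearranging, 24.8·w − 42.4·(1−w) = 0.
The marginal rate of substitution is 42.4/24.8, so w = 42.4/(24.8+42.4) = 0.631.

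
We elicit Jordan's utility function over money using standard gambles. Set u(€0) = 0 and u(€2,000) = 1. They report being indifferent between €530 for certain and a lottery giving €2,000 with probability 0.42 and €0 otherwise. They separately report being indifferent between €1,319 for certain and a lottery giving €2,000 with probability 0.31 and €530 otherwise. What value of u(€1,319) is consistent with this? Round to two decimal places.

The first gamble pins u(€530): it must equal 0.42·1 + 0.58·0 = 0.42.
Then u(€1,319) = 0.31·u(€2,000) + 0.69·u(€530) = 0.31·1.00 + 0.69·0.42 = 0.5998.

0.60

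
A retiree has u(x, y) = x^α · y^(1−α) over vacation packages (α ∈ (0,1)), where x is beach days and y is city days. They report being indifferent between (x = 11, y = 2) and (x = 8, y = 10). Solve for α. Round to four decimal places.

α ≈ 0.8348

The Cobb–Douglas utilities coincide, so 11^α·2^(1−α) = 8^α·10^(1−α).
Taking logs: α·ln 11 + (1−α)·ln 2 = α·ln 8 + (1−α)·ln 10, i.e. α·0.3184537 = (1−α)·1.6094379.
Thus α·(1.9278916) = 1.6094379, so α = 1.6094379/1.9278916 ≈ 0.8348.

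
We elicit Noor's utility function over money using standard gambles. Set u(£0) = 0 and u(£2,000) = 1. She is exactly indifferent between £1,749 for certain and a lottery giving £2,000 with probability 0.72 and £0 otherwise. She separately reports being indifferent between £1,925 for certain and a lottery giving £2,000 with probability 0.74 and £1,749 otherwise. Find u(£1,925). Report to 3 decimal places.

0.927

From the first indifference, u(£1,749) = 0.72·u(£2,000) + 0.28·u(£0) = 0.72·1 + 0.28·0 = 0.72.
Chaining: u(£1,925) = 0.74·1.00 + 0.26·0.72 = 0.9272.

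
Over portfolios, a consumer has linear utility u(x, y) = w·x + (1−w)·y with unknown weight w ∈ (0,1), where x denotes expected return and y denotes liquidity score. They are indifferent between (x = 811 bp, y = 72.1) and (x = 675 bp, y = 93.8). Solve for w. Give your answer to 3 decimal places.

w = 0.138

Equating utilities: w·811 + (1−w)·72.1 = w·675 + (1−w)·93.8.
Collecting terms: w·136 = (1−w)·21.7.
So w/(1−w) = 21.7/136 = 0.1596, giving w = 21.7/(136+21.7) = 0.138.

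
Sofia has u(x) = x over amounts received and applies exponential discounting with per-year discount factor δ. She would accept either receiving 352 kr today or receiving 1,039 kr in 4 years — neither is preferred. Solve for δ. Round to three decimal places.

The payoff in 4 years is discounted by δ^4, so u(352) = δ^4·u(1039) and δ^4 = u(352)/u(1039).
With u(x) = x: δ^4 = 352/1039 = 0.33879.
Hence δ = (0.33879)^(1/4) = 0.76292.

δ ≈ 0.763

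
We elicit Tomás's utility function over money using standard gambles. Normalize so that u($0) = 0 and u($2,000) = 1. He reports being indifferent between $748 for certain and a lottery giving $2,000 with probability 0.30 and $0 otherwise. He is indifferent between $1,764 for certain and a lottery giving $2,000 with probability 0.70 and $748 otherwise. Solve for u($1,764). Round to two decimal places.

First, u($748) = 0.30·u($2,000) + 0.70·u($0) = 0.30.
Chaining: u($1,764) = 0.70·1.00 + 0.30·0.30 = 0.7900.

0.79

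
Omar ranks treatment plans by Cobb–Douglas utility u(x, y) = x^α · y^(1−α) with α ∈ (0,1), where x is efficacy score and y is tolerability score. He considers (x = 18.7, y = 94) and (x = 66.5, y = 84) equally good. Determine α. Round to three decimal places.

α ≈ 0.081

Set the two utilities equal: 18.7^α·94^(1−α) = 66.5^α·84^(1−α).
Taking logs: α·ln 18.7 + (1−α)·ln 94 = α·ln 66.5 + (1−α)·ln 84, i.e. α·-1.268678 = (1−α)·-0.112478.
Thus α·(-1.381156) = -0.112478, so α = -0.112478/-1.381156 ≈ 0.081.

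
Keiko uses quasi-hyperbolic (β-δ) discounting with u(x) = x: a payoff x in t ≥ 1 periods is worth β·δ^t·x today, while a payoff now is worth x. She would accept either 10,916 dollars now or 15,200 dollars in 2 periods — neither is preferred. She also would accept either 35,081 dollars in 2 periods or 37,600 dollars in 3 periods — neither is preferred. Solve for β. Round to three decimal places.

β ≈ 0.825

The second indifference involves only future payoffs, so β cancels: β·δ^2·35081 = β·δ^3·37600, giving δ = 35081/37600 = 0.93301.
Substituting δ into 10916 = β·δ^2·15200: β = 10916/(13231.584) ≈ 0.825.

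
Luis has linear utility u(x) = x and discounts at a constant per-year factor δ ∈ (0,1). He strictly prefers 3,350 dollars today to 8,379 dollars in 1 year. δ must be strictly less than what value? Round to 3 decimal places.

The preference means 3350 > δ·8379.
Dividing through by 8379 gives δ < 0.39981.

δ < 0.400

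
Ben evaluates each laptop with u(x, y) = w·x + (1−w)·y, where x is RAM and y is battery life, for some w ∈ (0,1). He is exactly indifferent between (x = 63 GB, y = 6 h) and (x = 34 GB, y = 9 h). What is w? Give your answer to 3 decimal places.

w = 0.094

Indifference: w·63 + (1−w)·6 = w·34 + (1−w)·9.
Rearranging, 29·w − 3·(1−w) = 0.
Hence w = 3/(29+3) = 3/32 = 0.094.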